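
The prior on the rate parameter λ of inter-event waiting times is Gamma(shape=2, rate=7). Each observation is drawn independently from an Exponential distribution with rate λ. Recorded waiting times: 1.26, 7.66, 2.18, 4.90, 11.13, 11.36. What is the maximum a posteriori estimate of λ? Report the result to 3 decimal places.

λ̂_MAP = 0.154

The Exponential(rate=λ) likelihood is ∝ λ^n e^(−λΣtᵢ). Here n = 6 and Σtᵢ = 1.26 + 7.66 + 2.18 + 4.90 + 11.13 + 11.36 = 38.49.
Posterior ∝ λe^(−7λ) · λ^6e^(−38.49λ) = λ^7e^(−45.49λ), i.e. Gamma(8, 45.49).
Mode = (a−1)/b = 7/45.49 ≈ 0.154.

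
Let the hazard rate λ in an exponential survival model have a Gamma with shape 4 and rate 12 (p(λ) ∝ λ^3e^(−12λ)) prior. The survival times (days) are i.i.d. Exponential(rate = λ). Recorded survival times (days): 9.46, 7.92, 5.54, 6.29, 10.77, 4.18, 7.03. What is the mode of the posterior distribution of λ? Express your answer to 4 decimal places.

The Exponential(rate=λ) likelihood is ∝ λ^n e^(−λΣtᵢ). Here n = 7 and Σtᵢ = 9.46 + 7.92 + 5.54 + 6.29 + 10.77 + 4.18 + 7.03 = 51.19.
Posterior ∝ λ^3e^(−12λ) · λ^7e^(−51.19λ) = λ^10e^(−63.19λ), i.e. Gamma(11, 63.19).
Mode = (a−1)/b = 10/63.19 ≈ 0.1583.

λ̂_MAP = 0.1583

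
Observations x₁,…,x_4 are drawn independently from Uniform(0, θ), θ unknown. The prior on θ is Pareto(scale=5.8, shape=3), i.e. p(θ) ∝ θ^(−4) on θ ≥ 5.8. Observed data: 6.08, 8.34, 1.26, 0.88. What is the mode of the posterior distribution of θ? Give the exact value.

The Uniform(0, θ) likelihood is θ^(−n) for θ ≥ max(xᵢ), zero otherwise. Here max(xᵢ) = 8.34.
Posterior ∝ θ^(−4) · θ^(−4) = θ^(−8) on θ ≥ max(5.8, 8.34) = 8.34.
This density is strictly decreasing in θ, so the posterior mode lies at the lower boundary of the support.

θ̂_MAP = 8.34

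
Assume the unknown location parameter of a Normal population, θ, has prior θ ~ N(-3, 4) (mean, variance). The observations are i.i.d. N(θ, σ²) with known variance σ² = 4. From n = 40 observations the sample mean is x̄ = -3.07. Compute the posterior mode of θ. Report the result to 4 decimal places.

n = 40, x̄ = -3.07.
For a Normal prior and Normal likelihood with known variance, the posterior is Normal; its mode equals its mean, the precision-weighted average.
Prior precision 1/σ₀² = 1/4 = 0.25; data precision n/σ² = 40/4 = 10.
θ̂ = (0.25·(-3) + 10·(-3.07)) / (0.25 + 10) = (-31.45)/10.25 = -629/205 ≈ -3.0683.

θ̂_MAP = -3.0683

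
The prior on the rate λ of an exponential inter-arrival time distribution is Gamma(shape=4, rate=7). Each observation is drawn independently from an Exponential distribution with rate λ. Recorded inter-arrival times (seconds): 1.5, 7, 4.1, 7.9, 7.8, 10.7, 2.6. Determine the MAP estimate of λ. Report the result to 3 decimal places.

λ̂_MAP = 0.206

The Exponential(rate=λ) likelihood is ∝ λ^n e^(−λΣtᵢ). Here n = 7 and Σtᵢ = 1.5 + 7 + 4.1 + 7.9 + 7.8 + 10.7 + 2.6 = 41.6.
Posterior ∝ λ^3e^(−7λ) · λ^7e^(−41.6λ) = λ^10e^(−48.6λ), i.e. Gamma(11, 48.6).
Mode = (a−1)/b = 10/48.6 ≈ 0.206.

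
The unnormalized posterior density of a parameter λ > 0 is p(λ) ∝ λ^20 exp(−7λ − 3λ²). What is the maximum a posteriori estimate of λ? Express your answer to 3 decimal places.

λ̂_MAP = 1.333

ℓ'(λ) = 20/λ − 7 − 6λ. Setting this to zero and multiplying by λ: 6λ² + 7λ − 20 = 0.
λ = (−7 + √(7² + 4·6·20)) / (2·6) = (−7 + √529) / 12 = (−7 + 23)/12 = 4/3.
ℓ''(λ) = −20/λ² − 6 < 0, confirming a maximum.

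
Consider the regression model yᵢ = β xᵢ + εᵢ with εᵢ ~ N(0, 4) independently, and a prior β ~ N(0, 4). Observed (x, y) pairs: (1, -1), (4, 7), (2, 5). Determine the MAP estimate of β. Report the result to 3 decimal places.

β̂_MAP = 1.682

log p(β | y) = −Σ(yᵢ − βxᵢ)²/(2·4) − β²/(2·4) + const.
Setting the derivative to zero: Σxᵢ(yᵢ − βxᵢ)/4 − β/4 = 0, so β = Σxᵢyᵢ / (Σxᵢ² + σ²/τ²).
Σxᵢyᵢ = 1·(-1) + 4·7 + 2·5 = 37; Σxᵢ² = 21; σ²/τ² = 1.
β̂_MAP = 37 / (21 + 1) = 37/22 ≈ 1.682.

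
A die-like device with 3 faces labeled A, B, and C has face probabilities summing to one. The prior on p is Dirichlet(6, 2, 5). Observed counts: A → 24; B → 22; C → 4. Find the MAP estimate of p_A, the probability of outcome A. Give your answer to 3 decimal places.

The posterior is Dirichlet(αᵢ + nᵢ) = Dirichlet(30, 24, 9).
For a Dirichlet(a₁,…,a_K) with all aᵢ > 1, the mode has j-th component (aⱼ − 1)/(Σaᵢ − K).
Here Σaᵢ = 63 and K = 3, so p_A = (30 − 1)/(63 − 3) = 29/60 ≈ 0.483.

MAP estimate of p_A = 0.483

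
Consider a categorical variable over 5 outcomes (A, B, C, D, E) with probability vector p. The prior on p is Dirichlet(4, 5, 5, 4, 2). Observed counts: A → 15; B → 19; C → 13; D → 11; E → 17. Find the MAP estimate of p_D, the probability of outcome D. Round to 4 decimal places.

The posterior is Dirichlet(αᵢ + nᵢ) = Dirichlet(19, 24, 18, 15, 19).
For a Dirichlet(a₁,…,a_K) with all aᵢ > 1, the mode has j-th component (aⱼ − 1)/(Σaᵢ − K).
Here Σaᵢ = 95 and K = 5, so p_D = (15 − 1)/(95 − 5) = 14/90 ≈ 0.1556.

MAP estimate of p_D = 0.1556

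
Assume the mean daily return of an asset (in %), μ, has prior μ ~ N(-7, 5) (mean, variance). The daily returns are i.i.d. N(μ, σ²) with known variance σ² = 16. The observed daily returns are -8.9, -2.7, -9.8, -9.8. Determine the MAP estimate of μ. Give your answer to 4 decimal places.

μ̂_MAP = -7.4444

n = 4; x̄ = ((-8.9) + (-2.7) + (-9.8) + (-9.8))/4 = -31.2/4 = -7.8.
For a Normal prior and Normal likelihood with known variance, the posterior is Normal; its mode equals its mean, the precision-weighted average.
Prior precision 1/σ₀² = 1/5 = 0.2; data precision n/σ² = 4/16 = 0.25.
μ̂ = (0.2·(-7) + 0.25·(-7.8)) / (0.2 + 0.25) = (-3.35)/0.45 = -67/9 ≈ -7.4444.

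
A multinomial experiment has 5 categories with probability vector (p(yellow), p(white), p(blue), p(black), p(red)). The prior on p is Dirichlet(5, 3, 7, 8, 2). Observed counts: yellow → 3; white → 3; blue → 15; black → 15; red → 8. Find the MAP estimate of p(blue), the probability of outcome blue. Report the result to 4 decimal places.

The posterior is Dirichlet(αᵢ + nᵢ) = Dirichlet(8, 6, 22, 23, 10).
For a Dirichlet(a₁,…,a_K) with all aᵢ > 1, the mode has j-th component (aⱼ − 1)/(Σaᵢ − K).
Here Σaᵢ = 69 and K = 5, so p(blue) = (22 − 1)/(69 − 5) = 21/64 ≈ 0.3281.

MAP estimate of p(blue) = 0.3281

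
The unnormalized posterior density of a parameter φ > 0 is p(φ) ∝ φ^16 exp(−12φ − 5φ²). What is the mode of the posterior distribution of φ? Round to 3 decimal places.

ℓ'(φ) = 16/φ − 12 − 10φ. Setting this to zero and multiplying by φ: 10φ² + 12φ − 16 = 0.
φ = (−12 + √(12² + 4·10·16)) / (2·10) = (−12 + √784) / 20 = (−12 + 28)/20 = 4/5.
ℓ''(φ) = −16/φ² − 10 < 0, confirming a maximum.

φ̂_MAP = 0.800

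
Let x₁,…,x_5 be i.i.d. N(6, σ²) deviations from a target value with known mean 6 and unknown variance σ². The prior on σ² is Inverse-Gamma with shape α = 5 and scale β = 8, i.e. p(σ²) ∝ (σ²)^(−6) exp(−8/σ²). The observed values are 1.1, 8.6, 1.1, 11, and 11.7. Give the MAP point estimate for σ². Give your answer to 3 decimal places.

σ̂²_MAP = 7.545

Sum of squared deviations about the known mean: SS = (1.1−6)² + (8.6−6)² + (1.1−6)² + (11−6)² + (11.7−6)² = 112.27.
The Normal likelihood contributes (σ²)^(−n/2) exp(−SS/(2σ²)), so the posterior is Inverse-Gamma(α + n/2, β + SS/2) = Inverse-Gamma(7.5, 64.135).
The mode of Inverse-Gamma(a, b) is b/(a+1) = 64.135/8.5 ≈ 7.545.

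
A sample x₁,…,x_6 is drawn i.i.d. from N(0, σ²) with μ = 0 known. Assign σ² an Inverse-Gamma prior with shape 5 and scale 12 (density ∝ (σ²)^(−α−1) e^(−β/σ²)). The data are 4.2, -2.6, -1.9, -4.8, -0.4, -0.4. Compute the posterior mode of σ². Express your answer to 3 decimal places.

Sum of squared deviations about the known mean: SS = (4.2−0)² + (-2.6−0)² + (-1.9−0)² + (-4.8−0)² + (-0.4−0)² + (-0.4−0)² = 51.37.
The Normal likelihood contributes (σ²)^(−n/2) exp(−SS/(2σ²)), so the posterior is Inverse-Gamma(α + n/2, β + SS/2) = Inverse-Gamma(8, 37.685).
The mode of Inverse-Gamma(a, b) is b/(a+1) = 37.685/9 ≈ 4.187.

σ̂²_MAP = 4.187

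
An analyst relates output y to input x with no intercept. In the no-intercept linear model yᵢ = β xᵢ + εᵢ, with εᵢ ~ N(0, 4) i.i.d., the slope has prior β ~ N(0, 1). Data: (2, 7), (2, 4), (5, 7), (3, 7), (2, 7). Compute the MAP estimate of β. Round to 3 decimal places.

β̂_MAP = 1.840

log p(β | y) = −Σ(yᵢ − βxᵢ)²/(2·4) − β²/(2·1) + const.
Setting the derivative to zero: Σxᵢ(yᵢ − βxᵢ)/4 − β/1 = 0, so β = Σxᵢyᵢ / (Σxᵢ² + σ²/τ²).
Σxᵢyᵢ = 2·7 + 2·4 + 5·7 + 3·7 + 2·7 = 92; Σxᵢ² = 46; σ²/τ² = 4.
β̂_MAP = 92 / (46 + 4) = 92/50 ≈ 1.840.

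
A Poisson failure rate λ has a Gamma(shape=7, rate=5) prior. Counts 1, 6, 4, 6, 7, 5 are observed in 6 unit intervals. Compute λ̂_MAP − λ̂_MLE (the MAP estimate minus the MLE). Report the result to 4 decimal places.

MAP − MLE = -1.6515

Σxᵢ = 29. Posterior is Gamma(36, 11); MAP = (36−1)/11 = 35/11 ≈ 3.18182.
MLE = x̄ = 29/6 ≈ 4.83333.
Difference = 35/11 − 29/6 = -109/66 ≈ -1.6515.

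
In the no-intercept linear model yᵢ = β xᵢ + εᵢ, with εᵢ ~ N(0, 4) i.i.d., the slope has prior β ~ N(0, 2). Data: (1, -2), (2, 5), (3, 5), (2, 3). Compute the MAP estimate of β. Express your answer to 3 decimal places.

β̂_MAP = 1.450

log p(β | y) = −Σ(yᵢ − βxᵢ)²/(2·4) − β²/(2·2) + const.
Setting the derivative to zero: Σxᵢ(yᵢ − βxᵢ)/4 − β/2 = 0, so β = Σxᵢyᵢ / (Σxᵢ² + σ²/τ²).
Σxᵢyᵢ = 1·(-2) + 2·5 + 3·5 + 2·3 = 29; Σxᵢ² = 18; σ²/τ² = 2.
β̂_MAP = 29 / (18 + 2) = 29/20 ≈ 1.450.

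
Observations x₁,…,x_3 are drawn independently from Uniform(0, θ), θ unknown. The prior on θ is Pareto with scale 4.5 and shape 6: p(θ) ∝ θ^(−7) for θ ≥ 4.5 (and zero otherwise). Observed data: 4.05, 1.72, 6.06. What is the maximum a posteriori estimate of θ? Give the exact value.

The Uniform(0, θ) likelihood is θ^(−n) for θ ≥ max(xᵢ), zero otherwise. Here max(xᵢ) = 6.06.
Posterior ∝ θ^(−7) · θ^(−3) = θ^(−10) on θ ≥ max(4.5, 6.06) = 6.06.
This density is strictly decreasing in θ, so the posterior mode lies at the lower boundary of the support.

θ̂_MAP = 6.06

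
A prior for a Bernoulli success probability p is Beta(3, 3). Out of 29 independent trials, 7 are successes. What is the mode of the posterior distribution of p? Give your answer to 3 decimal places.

Prior: Beta(3, 3).
Data: 7 successes in 29 trials. The binomial likelihood contributes p^7(1−p)^22, so the posterior is Beta(3+7, 3+22) = Beta(10, 25).
For Beta(a, b) with a, b > 1 the mode is (a−1)/(a+b−2) = 9/33 ≈ 0.273.

p̂_MAP = 0.273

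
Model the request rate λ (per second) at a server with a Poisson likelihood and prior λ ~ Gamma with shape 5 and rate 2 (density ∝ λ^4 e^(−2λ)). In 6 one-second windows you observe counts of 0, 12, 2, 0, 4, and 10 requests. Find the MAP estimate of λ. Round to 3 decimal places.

Σxᵢ = 0+12+2+0+4+10 = 28, with n = 6.
Posterior ∝ λ^4e^(−2λ) · λ^28e^(−6λ) = λ^32e^(−8λ), i.e. Gamma(shape=33, rate=8).
The mode of a Gamma(a, b) with a ≥ 1 (shape–rate) is (a−1)/b = 32/8 ≈ 4.000.

λ̂_MAP = 4.000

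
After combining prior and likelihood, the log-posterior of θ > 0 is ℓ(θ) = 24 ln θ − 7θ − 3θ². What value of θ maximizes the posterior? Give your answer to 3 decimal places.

θ̂_MAP = 1.500

ℓ'(θ) = 24/θ − 7 − 6θ. Setting this to zero and multiplying by θ: 6θ² + 7θ − 24 = 0.
θ = (−7 + √(7² + 4·6·24)) / (2·6) = (−7 + √625) / 12 = (−7 + 25)/12 = 3/2.
ℓ''(θ) = −24/θ² − 6 < 0, confirming a maximum.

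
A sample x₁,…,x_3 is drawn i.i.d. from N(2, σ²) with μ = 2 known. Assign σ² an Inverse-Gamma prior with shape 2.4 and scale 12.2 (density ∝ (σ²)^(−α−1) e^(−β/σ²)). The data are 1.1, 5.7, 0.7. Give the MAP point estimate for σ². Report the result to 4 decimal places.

σ̂²_MAP = 4.1418

Sum of squared deviations about the known mean: SS = (1.1−2)² + (5.7−2)² + (0.7−2)² = 16.19.
The Normal likelihood contributes (σ²)^(−n/2) exp(−SS/(2σ²)), so the posterior is Inverse-Gamma(α + n/2, β + SS/2) = Inverse-Gamma(3.9, 20.295).
The mode of Inverse-Gamma(a, b) is b/(a+1) = 20.295/4.9 ≈ 4.1418.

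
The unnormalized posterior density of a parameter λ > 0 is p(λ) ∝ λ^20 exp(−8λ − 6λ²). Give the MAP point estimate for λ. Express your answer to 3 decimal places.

ℓ'(λ) = 20/λ − 8 − 12λ. Setting this to zero and multiplying by λ: 12λ² + 8λ − 20 = 0.
λ = (−8 + √(8² + 4·12·20)) / (2·12) = (−8 + √1024) / 24 = (−8 + 32)/24 = 1.
ℓ''(λ) = −20/λ² − 12 < 0, confirming a maximum.

λ̂_MAP = 1.000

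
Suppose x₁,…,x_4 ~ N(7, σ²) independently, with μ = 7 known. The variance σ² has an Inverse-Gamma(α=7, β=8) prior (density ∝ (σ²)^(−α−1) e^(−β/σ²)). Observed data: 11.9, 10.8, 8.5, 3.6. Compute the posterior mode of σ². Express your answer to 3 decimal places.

σ̂²_MAP = 3.413

Sum of squared deviations about the known mean: SS = (11.9−7)² + (10.8−7)² + (8.5−7)² + (3.6−7)² = 52.26.
The Normal likelihood contributes (σ²)^(−n/2) exp(−SS/(2σ²)), so the posterior is Inverse-Gamma(α + n/2, β + SS/2) = Inverse-Gamma(9, 34.13).
The mode of Inverse-Gamma(a, b) is b/(a+1) = 34.13/10 ≈ 3.413.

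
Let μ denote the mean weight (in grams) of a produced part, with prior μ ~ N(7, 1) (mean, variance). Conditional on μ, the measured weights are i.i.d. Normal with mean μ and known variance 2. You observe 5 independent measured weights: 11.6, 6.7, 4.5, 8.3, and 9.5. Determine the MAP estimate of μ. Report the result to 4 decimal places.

μ̂_MAP = 7.8000

n = 5; x̄ = (11.6 + 6.7 + 4.5 + 8.3 + 9.5)/5 = 40.6/5 = 8.12.
For a Normal prior and Normal likelihood with known variance, the posterior is Normal; its mode equals its mean, the precision-weighted average.
Prior precision 1/σ₀² = 1/1 = 1; data precision n/σ² = 5/2 = 2.5.
μ̂ = (1·7 + 2.5·8.12) / (1 + 2.5) = 27.3/3.5 = 7.8000.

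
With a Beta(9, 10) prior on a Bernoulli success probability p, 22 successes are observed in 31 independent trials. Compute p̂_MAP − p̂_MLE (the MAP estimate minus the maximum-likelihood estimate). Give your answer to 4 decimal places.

MAP − MLE = -0.0847

Posterior is Beta(31, 19); MAP = (31−1)/(50−2) = 30/48 ≈ 0.62500.
MLE ignores the prior: p̂_MLE = k/n = 22/31 ≈ 0.70968.
Difference = 30/48 − 22/31 = -21/248 ≈ -0.0847.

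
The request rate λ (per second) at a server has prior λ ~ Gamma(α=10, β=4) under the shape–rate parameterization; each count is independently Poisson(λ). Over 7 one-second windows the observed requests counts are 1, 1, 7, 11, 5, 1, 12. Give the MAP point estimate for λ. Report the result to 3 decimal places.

Σxᵢ = 1+1+7+11+5+1+12 = 38, with n = 7.
Posterior ∝ λ^9e^(−4λ) · λ^38e^(−7λ) = λ^47e^(−11λ), i.e. Gamma(shape=48, rate=11).
The mode of a Gamma(a, b) with a ≥ 1 (shape–rate) is (a−1)/b = 47/11 ≈ 4.273.

λ̂_MAP = 4.273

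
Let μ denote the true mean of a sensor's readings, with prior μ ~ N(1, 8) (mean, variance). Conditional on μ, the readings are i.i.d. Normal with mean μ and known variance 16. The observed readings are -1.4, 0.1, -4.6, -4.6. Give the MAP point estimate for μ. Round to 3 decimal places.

μ̂_MAP = -1.417

n = 4; x̄ = ((-1.4) + 0.1 + (-4.6) + (-4.6))/4 = -10.5/4 = -2.625.
For a Normal prior and Normal likelihood with known variance, the posterior is Normal; its mode equals its mean, the precision-weighted average.
Prior precision 1/σ₀² = 1/8 = 0.125; data precision n/σ² = 4/16 = 0.25.
μ̂ = (0.125·1 + 0.25·(-2.625)) / (0.125 + 0.25) = (-0.53125)/0.375 = -17/12 ≈ -1.417.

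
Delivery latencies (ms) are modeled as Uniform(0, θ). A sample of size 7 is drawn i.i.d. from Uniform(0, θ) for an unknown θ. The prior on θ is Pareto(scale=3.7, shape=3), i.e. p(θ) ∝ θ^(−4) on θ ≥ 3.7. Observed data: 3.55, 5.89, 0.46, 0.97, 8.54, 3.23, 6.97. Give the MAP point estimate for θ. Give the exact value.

θ̂_MAP = 8.54

The Uniform(0, θ) likelihood is θ^(−n) for θ ≥ max(xᵢ), zero otherwise. Here max(xᵢ) = 8.54.
Posterior ∝ θ^(−4) · θ^(−7) = θ^(−11) on θ ≥ max(3.7, 8.54) = 8.54.
This density is strictly decreasing in θ, so the posterior mode lies at the lower boundary of the support.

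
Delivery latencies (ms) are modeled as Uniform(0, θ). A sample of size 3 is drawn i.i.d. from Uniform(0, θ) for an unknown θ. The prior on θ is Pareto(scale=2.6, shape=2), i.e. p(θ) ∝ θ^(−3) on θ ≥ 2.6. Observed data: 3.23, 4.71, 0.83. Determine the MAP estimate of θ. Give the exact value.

θ̂_MAP = 4.71

The Uniform(0, θ) likelihood is θ^(−n) for θ ≥ max(xᵢ), zero otherwise. Here max(xᵢ) = 4.71.
Posterior ∝ θ^(−3) · θ^(−3) = θ^(−6) on θ ≥ max(2.6, 4.71) = 4.71.
This density is strictly decreasing in θ, so the posterior mode lies at the lower boundary of the support.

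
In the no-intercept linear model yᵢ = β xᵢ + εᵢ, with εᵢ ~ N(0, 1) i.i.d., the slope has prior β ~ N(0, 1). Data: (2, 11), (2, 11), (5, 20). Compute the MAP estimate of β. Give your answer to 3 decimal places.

log p(β | y) = −Σ(yᵢ − βxᵢ)²/(2·1) − β²/(2·1) + const.
Setting the derivative to zero: Σxᵢ(yᵢ − βxᵢ)/1 − β/1 = 0, so β = Σxᵢyᵢ / (Σxᵢ² + σ²/τ²).
Σxᵢyᵢ = 2·11 + 2·11 + 5·20 = 144; Σxᵢ² = 33; σ²/τ² = 1.
β̂_MAP = 144 / (33 + 1) = 144/34 ≈ 4.235.

β̂_MAP = 4.235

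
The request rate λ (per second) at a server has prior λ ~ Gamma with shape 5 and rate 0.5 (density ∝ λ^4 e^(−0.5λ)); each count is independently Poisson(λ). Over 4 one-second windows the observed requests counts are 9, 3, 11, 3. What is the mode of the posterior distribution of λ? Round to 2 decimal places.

Σxᵢ = 9+3+11+3 = 26, with n = 4.
Posterior ∝ λ^4e^(−0.5λ) · λ^26e^(−4λ) = λ^30e^(−4.5λ), i.e. Gamma(shape=31, rate=4.5).
The mode of a Gamma(a, b) with a ≥ 1 (shape–rate) is (a−1)/b = 30/4.5 ≈ 6.67.

λ̂_MAP = 6.67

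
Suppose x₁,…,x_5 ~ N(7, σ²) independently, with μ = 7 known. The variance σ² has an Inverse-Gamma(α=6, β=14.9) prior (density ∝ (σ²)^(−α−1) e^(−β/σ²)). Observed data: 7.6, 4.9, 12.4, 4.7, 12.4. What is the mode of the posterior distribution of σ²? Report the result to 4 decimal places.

Sum of squared deviations about the known mean: SS = (7.6−7)² + (4.9−7)² + (12.4−7)² + (4.7−7)² + (12.4−7)² = 68.38.
The Normal likelihood contributes (σ²)^(−n/2) exp(−SS/(2σ²)), so the posterior is Inverse-Gamma(α + n/2, β + SS/2) = Inverse-Gamma(8.5, 49.09).
The mode of Inverse-Gamma(a, b) is b/(a+1) = 49.09/9.5 ≈ 5.1674.

σ̂²_MAP = 5.1674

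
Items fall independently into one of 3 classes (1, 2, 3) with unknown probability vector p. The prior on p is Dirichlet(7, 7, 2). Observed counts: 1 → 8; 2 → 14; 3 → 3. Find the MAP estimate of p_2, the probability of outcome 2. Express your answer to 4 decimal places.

MAP estimate: 0.5263

The posterior is Dirichlet(αᵢ + nᵢ) = Dirichlet(15, 21, 5).
For a Dirichlet(a₁,…,a_K) with all aᵢ > 1, the mode has j-th component (aⱼ − 1)/(Σaᵢ − K).
Here Σaᵢ = 41 and K = 3, so p_2 = (21 − 1)/(41 − 3) = 20/38 ≈ 0.5263.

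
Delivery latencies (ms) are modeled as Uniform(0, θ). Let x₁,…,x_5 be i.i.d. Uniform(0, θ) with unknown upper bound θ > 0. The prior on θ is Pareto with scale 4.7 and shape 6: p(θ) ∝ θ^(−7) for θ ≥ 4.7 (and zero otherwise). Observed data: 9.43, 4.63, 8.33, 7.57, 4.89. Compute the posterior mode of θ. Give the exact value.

The Uniform(0, θ) likelihood is θ^(−n) for θ ≥ max(xᵢ), zero otherwise. Here max(xᵢ) = 9.43.
Posterior ∝ θ^(−7) · θ^(−5) = θ^(−12) on θ ≥ max(4.7, 9.43) = 9.43.
This density is strictly decreasing in θ, so the posterior mode lies at the lower boundary of the support.

θ̂_MAP = 9.43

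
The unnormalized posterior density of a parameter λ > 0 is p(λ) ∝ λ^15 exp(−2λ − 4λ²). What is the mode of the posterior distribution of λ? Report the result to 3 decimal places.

λ̂_MAP = 1.250

ℓ'(λ) = 15/λ − 2 − 8λ. Setting this to zero and multiplying by λ: 8λ² + 2λ − 15 = 0.
λ = (−2 + √(2² + 4·8·15)) / (2·8) = (−2 + √484) / 16 = (−2 + 22)/16 = 5/4.
ℓ''(λ) = −15/λ² − 8 < 0, confirming a maximum.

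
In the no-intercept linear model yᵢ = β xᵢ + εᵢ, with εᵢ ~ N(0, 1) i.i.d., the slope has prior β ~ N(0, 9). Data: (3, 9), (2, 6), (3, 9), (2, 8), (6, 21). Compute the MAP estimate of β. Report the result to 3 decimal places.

log p(β | y) = −Σ(yᵢ − βxᵢ)²/(2·1) − β²/(2·9) + const.
Setting the derivative to zero: Σxᵢ(yᵢ − βxᵢ)/1 − β/9 = 0, so β = Σxᵢyᵢ / (Σxᵢ² + σ²/τ²).
Σxᵢyᵢ = 3·9 + 2·6 + 3·9 + 2·8 + 6·21 = 208; Σxᵢ² = 62; σ²/τ² = 1/9.
β̂_MAP = 208 / (62 + 1/9) = 208/(559/9) = 144/43 ≈ 3.349.

β̂_MAP = 3.349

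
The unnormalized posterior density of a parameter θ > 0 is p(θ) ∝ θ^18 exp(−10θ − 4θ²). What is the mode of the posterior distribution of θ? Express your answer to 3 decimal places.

ℓ'(θ) = 18/θ − 10 − 8θ. Setting this to zero and multiplying by θ: 8θ² + 10θ − 18 = 0.
θ = (−10 + √(10² + 4·8·18)) / (2·8) = (−10 + √676) / 16 = (−10 + 26)/16 = 1.
ℓ''(θ) = −18/θ² − 8 < 0, confirming a maximum.

θ̂_MAP = 1.000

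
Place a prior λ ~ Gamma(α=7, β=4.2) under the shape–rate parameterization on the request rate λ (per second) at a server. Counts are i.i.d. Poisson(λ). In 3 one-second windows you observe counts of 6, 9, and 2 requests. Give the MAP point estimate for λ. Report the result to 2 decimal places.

λ̂_MAP = 3.19

Σxᵢ = 6+9+2 = 17, with n = 3.
Posterior ∝ λ^6e^(−4.2λ) · λ^17e^(−3λ) = λ^23e^(−7.2λ), i.e. Gamma(shape=24, rate=7.2).
The mode of a Gamma(a, b) with a ≥ 1 (shape–rate) is (a−1)/b = 23/7.2 ≈ 3.19.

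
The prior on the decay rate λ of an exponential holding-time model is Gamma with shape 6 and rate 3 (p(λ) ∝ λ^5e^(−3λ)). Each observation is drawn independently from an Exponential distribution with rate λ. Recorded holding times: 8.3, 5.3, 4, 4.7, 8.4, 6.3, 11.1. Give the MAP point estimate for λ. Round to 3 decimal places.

λ̂_MAP = 0.235

The Exponential(rate=λ) likelihood is ∝ λ^n e^(−λΣtᵢ). Here n = 7 and Σtᵢ = 8.3 + 5.3 + 4 + 4.7 + 8.4 + 6.3 + 11.1 = 48.1.
Posterior ∝ λ^5e^(−3λ) · λ^7e^(−48.1λ) = λ^12e^(−51.1λ), i.e. Gamma(13, 51.1).
Mode = (a−1)/b = 12/51.1 ≈ 0.235.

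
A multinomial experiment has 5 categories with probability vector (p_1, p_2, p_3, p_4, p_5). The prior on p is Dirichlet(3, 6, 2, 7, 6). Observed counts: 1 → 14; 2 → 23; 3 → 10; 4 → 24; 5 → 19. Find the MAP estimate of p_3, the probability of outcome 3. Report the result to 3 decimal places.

MAP estimate: 0.101

The posterior is Dirichlet(αᵢ + nᵢ) = Dirichlet(17, 29, 12, 31, 25).
For a Dirichlet(a₁,…,a_K) with all aᵢ > 1, the mode has j-th component (aⱼ − 1)/(Σaᵢ − K).
Here Σaᵢ = 114 and K = 5, so p_3 = (12 − 1)/(114 − 5) = 11/109 ≈ 0.101.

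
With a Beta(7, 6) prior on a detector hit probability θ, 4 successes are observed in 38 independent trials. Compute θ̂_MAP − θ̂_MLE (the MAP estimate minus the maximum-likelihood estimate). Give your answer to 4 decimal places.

MAP − MLE = 0.0988

Posterior is Beta(11, 40); MAP = (11−1)/(51−2) = 10/49 ≈ 0.20408.
MLE ignores the prior: θ̂_MLE = k/n = 4/38 ≈ 0.10526.
Difference = 10/49 − 4/38 = 92/931 ≈ 0.0988.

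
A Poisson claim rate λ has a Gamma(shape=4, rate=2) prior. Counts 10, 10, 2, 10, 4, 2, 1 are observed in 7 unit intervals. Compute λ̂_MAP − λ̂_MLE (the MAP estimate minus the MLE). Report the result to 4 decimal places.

Σxᵢ = 39. Posterior is Gamma(43, 9); MAP = (43−1)/9 = 42/9 ≈ 4.66667.
MLE = x̄ = 39/7 ≈ 5.57143.
Difference = 42/9 − 39/7 = -19/21 ≈ -0.9048.

MAP − MLE = -0.9048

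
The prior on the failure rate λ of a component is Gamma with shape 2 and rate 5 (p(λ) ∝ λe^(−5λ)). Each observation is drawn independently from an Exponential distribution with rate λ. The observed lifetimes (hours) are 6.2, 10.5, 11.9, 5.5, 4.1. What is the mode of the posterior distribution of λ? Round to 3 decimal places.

λ̂_MAP = 0.139

The Exponential(rate=λ) likelihood is ∝ λ^n e^(−λΣtᵢ). Here n = 5 and Σtᵢ = 6.2 + 10.5 + 11.9 + 5.5 + 4.1 = 38.2.
Posterior ∝ λe^(−5λ) · λ^5e^(−38.2λ) = λ^6e^(−43.2λ), i.e. Gamma(7, 43.2).
Mode = (a−1)/b = 6/43.2 ≈ 0.139.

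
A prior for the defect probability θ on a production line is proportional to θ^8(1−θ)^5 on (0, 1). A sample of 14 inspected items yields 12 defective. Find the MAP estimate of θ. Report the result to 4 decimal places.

θ̂_MAP = 0.7407

The prior density ∝ θ^8(1−θ)^5 is the kernel of Beta(9, 6).
Data: 12 successes in 14 trials. The binomial likelihood contributes θ^12(1−θ)^2, so the posterior is Beta(9+12, 6+2) = Beta(21, 8).
For Beta(a, b) with a, b > 1 the mode is (a−1)/(a+b−2) = 20/27 ≈ 0.7407.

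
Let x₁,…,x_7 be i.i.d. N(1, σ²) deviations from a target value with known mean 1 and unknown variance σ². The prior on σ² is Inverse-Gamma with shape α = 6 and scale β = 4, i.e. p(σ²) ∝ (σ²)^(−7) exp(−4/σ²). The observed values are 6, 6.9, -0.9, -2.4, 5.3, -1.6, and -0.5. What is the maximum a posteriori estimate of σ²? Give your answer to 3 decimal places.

Sum of squared deviations about the known mean: SS = (6−1)² + (6.9−1)² + (-0.9−1)² + (-2.4−1)² + (5.3−1)² + (-1.6−1)² + (-0.5−1)² = 102.48.
The Normal likelihood contributes (σ²)^(−n/2) exp(−SS/(2σ²)), so the posterior is Inverse-Gamma(α + n/2, β + SS/2) = Inverse-Gamma(9.5, 55.24).
The mode of Inverse-Gamma(a, b) is b/(a+1) = 55.24/10.5 ≈ 5.261.

σ̂²_MAP = 5.261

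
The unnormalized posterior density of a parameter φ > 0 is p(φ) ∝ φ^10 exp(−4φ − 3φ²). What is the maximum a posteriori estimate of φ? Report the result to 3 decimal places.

ℓ'(φ) = 10/φ − 4 − 6φ. Setting this to zero and multiplying by φ: 6φ² + 4φ − 10 = 0.
φ = (−4 + √(4² + 4·6·10)) / (2·6) = (−4 + √256) / 12 = (−4 + 16)/12 = 1.
ℓ''(φ) = −10/φ² − 6 < 0, confirming a maximum.

φ̂_MAP = 1.000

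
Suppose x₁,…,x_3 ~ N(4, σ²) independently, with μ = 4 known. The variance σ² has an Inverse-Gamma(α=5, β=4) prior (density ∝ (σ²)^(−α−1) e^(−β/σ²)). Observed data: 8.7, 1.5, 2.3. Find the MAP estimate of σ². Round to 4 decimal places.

Sum of squared deviations about the known mean: SS = (8.7−4)² + (1.5−4)² + (2.3−4)² = 31.23.
The Normal likelihood contributes (σ²)^(−n/2) exp(−SS/(2σ²)), so the posterior is Inverse-Gamma(α + n/2, β + SS/2) = Inverse-Gamma(6.5, 19.615).
The mode of Inverse-Gamma(a, b) is b/(a+1) = 19.615/7.5 ≈ 2.6153.

σ̂²_MAP = 2.6153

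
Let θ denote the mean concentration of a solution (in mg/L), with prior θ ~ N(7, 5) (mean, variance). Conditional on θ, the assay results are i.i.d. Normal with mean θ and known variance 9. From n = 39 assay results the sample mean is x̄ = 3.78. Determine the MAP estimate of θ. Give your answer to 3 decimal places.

θ̂_MAP = 3.922

n = 39, x̄ = 3.78.
For a Normal prior and Normal likelihood with known variance, the posterior is Normal; its mode equals its mean, the precision-weighted average.
Prior precision 1/σ₀² = 1/5 = 0.2; data precision n/σ² = 39/9 = 13/3.
θ̂ = (0.2·7 + (13/3)·3.78) / (0.2 + 13/3) = 17.78/(68/15) = 2667/680 ≈ 3.922.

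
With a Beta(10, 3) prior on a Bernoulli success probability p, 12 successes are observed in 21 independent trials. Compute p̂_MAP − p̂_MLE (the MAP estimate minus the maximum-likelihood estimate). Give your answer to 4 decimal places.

MAP − MLE = 0.0848

Posterior is Beta(22, 12); MAP = (22−1)/(34−2) = 21/32 ≈ 0.65625.
MLE ignores the prior: p̂_MLE = k/n = 12/21 ≈ 0.57143.
Difference = 21/32 − 12/21 = 19/224 ≈ 0.0848.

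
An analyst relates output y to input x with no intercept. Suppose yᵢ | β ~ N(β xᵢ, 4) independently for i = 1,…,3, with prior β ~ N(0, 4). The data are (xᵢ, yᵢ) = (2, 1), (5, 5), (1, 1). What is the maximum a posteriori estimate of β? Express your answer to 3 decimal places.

log p(β | y) = −Σ(yᵢ − βxᵢ)²/(2·4) − β²/(2·4) + const.
Setting the derivative to zero: Σxᵢ(yᵢ − βxᵢ)/4 − β/4 = 0, so β = Σxᵢyᵢ / (Σxᵢ² + σ²/τ²).
Σxᵢyᵢ = 2·1 + 5·5 + 1·1 = 28; Σxᵢ² = 30; σ²/τ² = 1.
β̂_MAP = 28 / (30 + 1) = 28/31 ≈ 0.903.

β̂_MAP = 0.903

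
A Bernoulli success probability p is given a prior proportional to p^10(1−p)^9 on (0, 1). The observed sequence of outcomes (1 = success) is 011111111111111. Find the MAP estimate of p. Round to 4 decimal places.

p̂_MAP = 0.7059

The prior density ∝ p^10(1−p)^9 is the kernel of Beta(11, 10).
Data: 14 successes in 15 trials (from the sequence). The binomial likelihood contributes p^14(1−p)^1, so the posterior is Beta(11+14, 10+1) = Beta(25, 11).
For Beta(a, b) with a, b > 1 the mode is (a−1)/(a+b−2) = 24/34 ≈ 0.7059.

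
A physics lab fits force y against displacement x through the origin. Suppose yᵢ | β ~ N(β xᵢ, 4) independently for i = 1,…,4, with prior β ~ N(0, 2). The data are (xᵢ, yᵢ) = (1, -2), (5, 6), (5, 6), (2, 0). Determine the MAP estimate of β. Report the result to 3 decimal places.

β̂_MAP = 1.018

log p(β | y) = −Σ(yᵢ − βxᵢ)²/(2·4) − β²/(2·2) + const.
Setting the derivative to zero: Σxᵢ(yᵢ − βxᵢ)/4 − β/2 = 0, so β = Σxᵢyᵢ / (Σxᵢ² + σ²/τ²).
Σxᵢyᵢ = 1·(-2) + 5·6 + 5·6 + 2·0 = 58; Σxᵢ² = 55; σ²/τ² = 2.
β̂_MAP = 58 / (55 + 2) = 58/57 ≈ 1.018.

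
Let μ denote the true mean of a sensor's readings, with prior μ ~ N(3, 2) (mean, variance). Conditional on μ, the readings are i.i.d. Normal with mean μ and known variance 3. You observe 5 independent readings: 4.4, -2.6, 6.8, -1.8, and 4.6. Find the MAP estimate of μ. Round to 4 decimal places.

n = 5; x̄ = (4.4 + (-2.6) + 6.8 + (-1.8) + 4.6)/5 = 11.4/5 = 2.28.
For a Normal prior and Normal likelihood with known variance, the posterior is Normal; its mode equals its mean, the precision-weighted average.
Prior precision 1/σ₀² = 1/2 = 0.5; data precision n/σ² = 5/3.
μ̂ = (0.5·3 + (5/3)·2.28) / (0.5 + 5/3) = 5.3/(13/6) = 159/65 ≈ 2.4462.

μ̂_MAP = 2.4462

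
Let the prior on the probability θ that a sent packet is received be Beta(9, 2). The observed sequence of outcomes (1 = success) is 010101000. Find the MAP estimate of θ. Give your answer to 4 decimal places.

Prior: Beta(9, 2).
Data: 3 successes in 9 trials (from the sequence). The binomial likelihood contributes θ^3(1−θ)^6, so the posterior is Beta(9+3, 2+6) = Beta(12, 8).
For Beta(a, b) with a, b > 1 the mode is (a−1)/(a+b−2) = 11/18 ≈ 0.6111.

θ̂_MAP = 0.6111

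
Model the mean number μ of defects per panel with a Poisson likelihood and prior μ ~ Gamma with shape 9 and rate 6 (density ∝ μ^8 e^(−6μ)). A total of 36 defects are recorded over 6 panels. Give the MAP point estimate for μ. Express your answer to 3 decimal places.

μ̂_MAP = 3.667

Σxᵢ = 36, n = 6.
Posterior ∝ μ^8e^(−6μ) · μ^36e^(−6μ) = μ^44e^(−12μ), i.e. Gamma(shape=45, rate=12).
The mode of a Gamma(a, b) with a ≥ 1 (shape–rate) is (a−1)/b = 44/12 ≈ 3.667.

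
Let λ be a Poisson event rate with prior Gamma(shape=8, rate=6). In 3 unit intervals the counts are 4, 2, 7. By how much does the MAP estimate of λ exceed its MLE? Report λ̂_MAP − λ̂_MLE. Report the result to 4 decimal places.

MAP − MLE = -2.1111

Σxᵢ = 13. Posterior is Gamma(21, 9); MAP = (21−1)/9 = 20/9 ≈ 2.22222.
MLE = x̄ = 13/3 ≈ 4.33333.
Difference = 20/9 − 13/3 = -19/9 ≈ -2.1111.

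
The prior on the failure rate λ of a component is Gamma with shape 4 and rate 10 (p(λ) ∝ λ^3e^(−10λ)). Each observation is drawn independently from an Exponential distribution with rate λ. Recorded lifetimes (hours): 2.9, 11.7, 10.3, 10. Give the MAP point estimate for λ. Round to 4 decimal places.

λ̂_MAP = 0.1559

The Exponential(rate=λ) likelihood is ∝ λ^n e^(−λΣtᵢ). Here n = 4 and Σtᵢ = 2.9 + 11.7 + 10.3 + 10 = 34.9.
Posterior ∝ λ^3e^(−10λ) · λ^4e^(−34.9λ) = λ^7e^(−44.9λ), i.e. Gamma(8, 44.9).
Mode = (a−1)/b = 7/44.9 ≈ 0.1559.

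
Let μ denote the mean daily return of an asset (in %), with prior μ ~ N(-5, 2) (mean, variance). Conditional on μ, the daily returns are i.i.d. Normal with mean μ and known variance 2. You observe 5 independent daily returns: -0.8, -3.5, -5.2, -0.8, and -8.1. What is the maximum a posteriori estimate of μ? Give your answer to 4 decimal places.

n = 5; x̄ = ((-0.8) + (-3.5) + (-5.2) + (-0.8) + (-8.1))/5 = -18.4/5 = -3.68.
For a Normal prior and Normal likelihood with known variance, the posterior is Normal; its mode equals its mean, the precision-weighted average.
Prior precision 1/σ₀² = 1/2 = 0.5; data precision n/σ² = 5/2 = 2.5.
μ̂ = (0.5·(-5) + 2.5·(-3.68)) / (0.5 + 2.5) = (-11.7)/3 = -3.9000.

μ̂_MAP = -3.9000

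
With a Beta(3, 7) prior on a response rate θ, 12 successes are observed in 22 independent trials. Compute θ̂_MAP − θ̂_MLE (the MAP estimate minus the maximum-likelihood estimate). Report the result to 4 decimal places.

MAP − MLE = -0.0788

Posterior is Beta(15, 17); MAP = (15−1)/(32−2) = 14/30 ≈ 0.46667.
MLE ignores the prior: θ̂_MLE = k/n = 12/22 ≈ 0.54545.
Difference = 14/30 − 12/22 = -13/165 ≈ -0.0788.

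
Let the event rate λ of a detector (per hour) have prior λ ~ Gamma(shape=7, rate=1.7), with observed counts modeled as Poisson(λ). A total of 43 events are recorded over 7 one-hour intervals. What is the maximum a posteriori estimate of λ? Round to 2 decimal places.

λ̂_MAP = 5.63

Σxᵢ = 43, n = 7.
Posterior ∝ λ^6e^(−1.7λ) · λ^43e^(−7λ) = λ^49e^(−8.7λ), i.e. Gamma(shape=50, rate=8.7).
The mode of a Gamma(a, b) with a ≥ 1 (shape–rate) is (a−1)/b = 49/8.7 ≈ 5.63.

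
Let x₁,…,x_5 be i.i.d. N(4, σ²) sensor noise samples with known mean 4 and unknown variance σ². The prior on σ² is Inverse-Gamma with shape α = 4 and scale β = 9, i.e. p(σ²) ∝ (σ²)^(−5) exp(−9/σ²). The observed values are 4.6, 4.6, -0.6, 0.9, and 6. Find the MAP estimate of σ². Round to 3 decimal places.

σ̂²_MAP = 3.566

Sum of squared deviations about the known mean: SS = (4.6−4)² + (4.6−4)² + (-0.6−4)² + (0.9−4)² + (6−4)² = 35.49.
The Normal likelihood contributes (σ²)^(−n/2) exp(−SS/(2σ²)), so the posterior is Inverse-Gamma(α + n/2, β + SS/2) = Inverse-Gamma(6.5, 26.745).
The mode of Inverse-Gamma(a, b) is b/(a+1) = 26.745/7.5 ≈ 3.566.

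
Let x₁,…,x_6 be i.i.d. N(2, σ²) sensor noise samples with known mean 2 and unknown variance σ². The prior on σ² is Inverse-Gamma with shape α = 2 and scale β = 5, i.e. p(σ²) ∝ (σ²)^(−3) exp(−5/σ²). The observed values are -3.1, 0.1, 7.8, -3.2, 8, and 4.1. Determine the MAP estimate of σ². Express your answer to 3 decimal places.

Sum of squared deviations about the known mean: SS = (-3.1−2)² + (0.1−2)² + (7.8−2)² + (-3.2−2)² + (8−2)² + (4.1−2)² = 130.71.
The Normal likelihood contributes (σ²)^(−n/2) exp(−SS/(2σ²)), so the posterior is Inverse-Gamma(α + n/2, β + SS/2) = Inverse-Gamma(5, 70.355).
The mode of Inverse-Gamma(a, b) is b/(a+1) = 70.355/6 ≈ 11.726.

σ̂²_MAP = 11.726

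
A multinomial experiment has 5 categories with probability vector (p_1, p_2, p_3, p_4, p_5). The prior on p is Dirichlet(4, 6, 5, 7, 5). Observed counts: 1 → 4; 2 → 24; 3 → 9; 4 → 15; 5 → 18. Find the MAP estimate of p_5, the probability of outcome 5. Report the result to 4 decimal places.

The posterior is Dirichlet(αᵢ + nᵢ) = Dirichlet(8, 30, 14, 22, 23).
For a Dirichlet(a₁,…,a_K) with all aᵢ > 1, the mode has j-th component (aⱼ − 1)/(Σaᵢ − K).
Here Σaᵢ = 97 and K = 5, so p_5 = (23 − 1)/(97 − 5) = 22/92 ≈ 0.2391.

MAP estimate: 0.2391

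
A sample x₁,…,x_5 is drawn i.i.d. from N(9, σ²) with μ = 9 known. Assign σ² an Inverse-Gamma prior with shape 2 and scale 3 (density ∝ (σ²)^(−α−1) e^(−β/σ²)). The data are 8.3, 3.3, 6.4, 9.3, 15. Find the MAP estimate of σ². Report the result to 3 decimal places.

Sum of squared deviations about the known mean: SS = (8.3−9)² + (3.3−9)² + (6.4−9)² + (9.3−9)² + (15−9)² = 75.83.
The Normal likelihood contributes (σ²)^(−n/2) exp(−SS/(2σ²)), so the posterior is Inverse-Gamma(α + n/2, β + SS/2) = Inverse-Gamma(4.5, 40.915).
The mode of Inverse-Gamma(a, b) is b/(a+1) = 40.915/5.5 ≈ 7.439.

σ̂²_MAP = 7.439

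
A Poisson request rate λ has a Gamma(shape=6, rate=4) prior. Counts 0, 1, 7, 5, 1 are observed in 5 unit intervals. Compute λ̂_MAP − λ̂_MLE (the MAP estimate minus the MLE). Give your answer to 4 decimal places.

MAP − MLE = -0.6889

Σxᵢ = 14. Posterior is Gamma(20, 9); MAP = (20−1)/9 = 19/9 ≈ 2.11111.
MLE = x̄ = 14/5 ≈ 2.80000.
Difference = 19/9 − 14/5 = -31/45 ≈ -0.6889.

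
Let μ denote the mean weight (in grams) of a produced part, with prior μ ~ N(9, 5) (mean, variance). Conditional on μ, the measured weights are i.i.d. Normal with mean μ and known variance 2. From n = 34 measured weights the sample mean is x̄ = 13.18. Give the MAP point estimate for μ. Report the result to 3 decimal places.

n = 34, x̄ = 13.18.
For a Normal prior and Normal likelihood with known variance, the posterior is Normal; its mode equals its mean, the precision-weighted average.
Prior precision 1/σ₀² = 1/5 = 0.2; data precision n/σ² = 34/2 = 17.
μ̂ = (0.2·9 + 17·13.18) / (0.2 + 17) = 225.86/17.2 = 11293/860 ≈ 13.131.

μ̂_MAP = 13.131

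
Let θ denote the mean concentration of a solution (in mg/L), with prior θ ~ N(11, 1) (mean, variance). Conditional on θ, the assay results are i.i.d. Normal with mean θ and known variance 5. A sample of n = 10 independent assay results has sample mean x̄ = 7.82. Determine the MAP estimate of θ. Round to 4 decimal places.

n = 10, x̄ = 7.82.
For a Normal prior and Normal likelihood with known variance, the posterior is Normal; its mode equals its mean, the precision-weighted average.
Prior precision 1/σ₀² = 1/1 = 1; data precision n/σ² = 10/5 = 2.
θ̂ = (1·11 + 2·7.82) / (1 + 2) = 26.64/3 = 8.8800.

θ̂_MAP = 8.8800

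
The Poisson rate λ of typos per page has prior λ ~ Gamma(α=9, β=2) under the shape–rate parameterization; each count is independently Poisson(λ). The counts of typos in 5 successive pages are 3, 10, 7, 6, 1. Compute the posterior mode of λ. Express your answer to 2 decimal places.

λ̂_MAP = 5.00

Σxᵢ = 3+10+7+6+1 = 27, with n = 5.
Posterior ∝ λ^8e^(−2λ) · λ^27e^(−5λ) = λ^35e^(−7λ), i.e. Gamma(shape=36, rate=7).
The mode of a Gamma(a, b) with a ≥ 1 (shape–rate) is (a−1)/b = 35/7 ≈ 5.00.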